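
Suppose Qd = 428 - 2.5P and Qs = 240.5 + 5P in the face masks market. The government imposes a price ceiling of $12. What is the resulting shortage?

Shortage = 97.5

Equilibrium price would be P* = 25, so the ceiling at 12 binds.
At P = 12: Qd = 428 − 2.5(12) = 398, Qs = 240.5 + 5(12) = 300.5.
Shortage = 398 − 300.5 = 97.5.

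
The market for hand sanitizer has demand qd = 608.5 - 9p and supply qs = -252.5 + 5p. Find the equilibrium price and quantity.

p* = 61.5, q* = 55

Set qd = qs: 608.5 - 9p = -252.5 + 5p.
861 = 14p, so p* = 61.5.
q* = 608.5 − 9(61.5) = 55.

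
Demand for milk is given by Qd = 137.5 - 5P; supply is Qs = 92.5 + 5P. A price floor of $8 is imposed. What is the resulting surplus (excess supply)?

Surplus = 35

Equilibrium price would be P* = 4.5, so the floor at 8 binds.
At P = 8: Qd = 97.5, Qs = 132.5.
Surplus = 132.5 − 97.5 = 35.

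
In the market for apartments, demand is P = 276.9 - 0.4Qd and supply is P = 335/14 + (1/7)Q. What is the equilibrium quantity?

Q* = 466

Set the two price expressions equal: 276.9 - 0.4Q = 335/14 + (1/7)Q.
8854/35 = (19/35)Q, so Q* = 466.
P* = 276.9 − (0.4)(466) = 90.5.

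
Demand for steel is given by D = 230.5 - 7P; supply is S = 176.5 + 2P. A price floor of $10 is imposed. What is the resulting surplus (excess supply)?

Surplus = 36

Equilibrium price would be P* = 6, so the floor at 10 binds.
At P = 10: D = 160.5, S = 196.5.
Surplus = 196.5 − 160.5 = 36.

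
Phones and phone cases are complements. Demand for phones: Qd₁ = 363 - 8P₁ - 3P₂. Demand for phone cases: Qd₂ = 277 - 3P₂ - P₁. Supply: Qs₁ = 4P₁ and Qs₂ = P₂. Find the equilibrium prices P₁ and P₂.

P₁ = 13.8, P₂ = 65.8

Market 1: 363 - 8P₁ - 3P₂ = 4P₁ → 12P₁ + 3P₂ = 363.
Market 2: 4P₂ + P₁ = 277.
Eliminating P₂: 4×(1) − 3×(2) gives 45P₁ = 621, so P₁ = 13.8.
Back-substitute into (2): P₂ = (277 − 1×13.8) / 4 = 65.8.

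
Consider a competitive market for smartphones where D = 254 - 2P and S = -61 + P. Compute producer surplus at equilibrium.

Equilibrium: 254 - 2P = -61 + P gives P* = 105, Q* = 44.
Supply starts at P = 61 (where S = 0).
PS = ½(105 − 61)(44) = 968.

Producer surplus = 968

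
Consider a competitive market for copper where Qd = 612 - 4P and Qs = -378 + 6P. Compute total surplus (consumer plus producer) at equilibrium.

Total surplus = 9720

Equilibrium: 612 - 4P = -378 + 6P gives P* = 99, Q* = 216.
Demand choke price: P = 153; supply starts at P = 63.
CS = ½(153 − 99)(216) = 5832; PS = ½(99 − 63)(216) = 3888.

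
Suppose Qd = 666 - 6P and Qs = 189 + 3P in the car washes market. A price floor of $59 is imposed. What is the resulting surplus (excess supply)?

Equilibrium price would be P* = 53, so the floor at 59 binds.
At P = 59: Qd = 312, Qs = 366.
Surplus = 366 − 312 = 54.

Surplus = 54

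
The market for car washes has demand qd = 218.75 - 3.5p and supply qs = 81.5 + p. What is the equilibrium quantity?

Set qd = qs: 218.75 - 3.5p = 81.5 + p.
137.25 = 4.5p, so p* = 30.5.
q* = 218.75 − 3.5(30.5) = 112.

q* = 112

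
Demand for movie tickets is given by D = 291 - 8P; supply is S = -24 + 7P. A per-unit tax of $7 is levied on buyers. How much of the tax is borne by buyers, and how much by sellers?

Pre-tax equilibrium: P* = 21, Q* = 123.
Tax on buyers shifts demand to D = 291 − 8(P + 7) = 235 - 8P.
235 - 8P = -24 + 7P gives seller price Ps = 259/15; buyers pay Pb = 259/15 + 7 = 364/15.
New quantity: Q = 291 − 8(364/15) = 1453/15.
Buyer burden = 364/15 − 21 = 49/15; seller burden = 21 − 259/15 = 56/15.

Buyers bear 49/15, sellers bear 56/15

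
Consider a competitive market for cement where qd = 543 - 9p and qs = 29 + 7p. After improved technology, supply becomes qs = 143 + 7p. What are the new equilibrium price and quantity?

Original equilibrium: p* = 32.125, q* = 253.875.
New equilibrium: 543 - 9p = 143 + 7p, so 400 = 16p and p' = 25; q' = 543 − 9(25) = 318.

p' = 25, q' = 318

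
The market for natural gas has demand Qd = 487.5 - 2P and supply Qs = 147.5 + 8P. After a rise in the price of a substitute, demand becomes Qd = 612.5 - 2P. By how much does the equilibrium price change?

Original equilibrium: P* = 34, Q* = 419.5.
New equilibrium: 612.5 - 2P = 147.5 + 8P, so 465 = 10P and P' = 46.5; Q' = 612.5 − 2(46.5) = 519.5.
Change in price: 46.5 − 34 = 12.5.

ΔP = 12.5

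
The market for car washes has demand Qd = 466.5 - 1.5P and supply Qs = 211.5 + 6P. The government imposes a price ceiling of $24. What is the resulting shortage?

Equilibrium price would be P* = 34, so the ceiling at 24 binds.
At P = 24: Qd = 466.5 − 1.5(24) = 430.5, Qs = 211.5 + 6(24) = 355.5.
Shortage = 430.5 − 355.5 = 75.

Shortage = 75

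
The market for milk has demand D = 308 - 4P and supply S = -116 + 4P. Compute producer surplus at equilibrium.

Producer surplus = 1152

Equilibrium: 308 - 4P = -116 + 4P gives P* = 53, Q* = 96.
Supply starts at P = 29 (where S = 0).
PS = ½(53 − 29)(96) = 1152.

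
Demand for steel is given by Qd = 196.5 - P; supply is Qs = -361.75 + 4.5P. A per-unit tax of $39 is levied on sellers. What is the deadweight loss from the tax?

Deadweight loss = 13689/22

Pre-tax equilibrium: P* = 101.5, Q* = 95.
Tax on sellers shifts supply to Qs = -361.75 + 4.5(P − 39) = -537.25 + 4.5P.
196.5 - P = -537.25 + 4.5P gives buyer price Pb = 2935/22; sellers receive Ps = 2935/22 − 39 = 2077/22.
New quantity: Q = 196.5 − 1(2935/22) = 694/11.
DWL = ½ × 39 × (95 − 694/11) = 13689/22.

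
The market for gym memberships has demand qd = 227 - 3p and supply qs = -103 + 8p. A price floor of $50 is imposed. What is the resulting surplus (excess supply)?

Equilibrium price would be p* = 30, so the floor at 50 binds.
At p = 50: qd = 77, qs = 297.
Surplus = 297 − 77 = 220.

Surplus = 220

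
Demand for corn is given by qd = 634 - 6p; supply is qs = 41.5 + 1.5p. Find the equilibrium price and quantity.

p* = 79, q* = 160

Set qd = qs: 634 - 6p = 41.5 + 1.5p.
592.5 = 7.5p, so p* = 79.
q* = 634 − 6(79) = 160.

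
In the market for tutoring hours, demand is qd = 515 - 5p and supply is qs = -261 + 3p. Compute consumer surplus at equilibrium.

Equilibrium: 515 - 5p = -261 + 3p gives p* = 97, q* = 30.
Demand choke price (qd = 0): p = 103.
CS = ½(103 − 97)(30) = 90.

Consumer surplus = 90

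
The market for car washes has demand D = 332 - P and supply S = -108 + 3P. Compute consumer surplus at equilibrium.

Equilibrium: 332 - P = -108 + 3P gives P* = 110, Q* = 222.
Demand choke price (D = 0): P = 332.
CS = ½(332 − 110)(222) = 24642.

Consumer surplus = 24642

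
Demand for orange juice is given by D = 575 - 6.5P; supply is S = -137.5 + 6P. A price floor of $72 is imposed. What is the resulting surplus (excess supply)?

Equilibrium price would be P* = 57, so the floor at 72 binds.
At P = 72: D = 107, S = 294.5.
Surplus = 294.5 − 107 = 187.5.

Surplus = 187.5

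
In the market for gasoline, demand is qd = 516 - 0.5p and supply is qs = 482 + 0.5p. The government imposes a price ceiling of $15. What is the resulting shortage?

Equilibrium price would be p* = 34, so the ceiling at 15 binds.
At p = 15: qd = 516 − 0.5(15) = 508.5, qs = 482 + 0.5(15) = 489.5.
Shortage = 508.5 − 489.5 = 19.

Shortage = 19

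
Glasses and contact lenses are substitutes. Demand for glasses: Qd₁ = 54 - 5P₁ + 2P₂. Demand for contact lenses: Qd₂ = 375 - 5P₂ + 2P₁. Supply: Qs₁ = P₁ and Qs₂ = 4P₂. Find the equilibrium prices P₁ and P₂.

Market 1: 54 - 5P₁ + 2P₂ = P₁ → 6P₁ - 2P₂ = 54.
Market 2: 9P₂ - 2P₁ = 375.
Eliminating P₂: 9×(1) + 2×(2) gives 50P₁ = 1236, so P₁ = 24.72.
Back-substitute into (2): P₂ = (375 + 2×24.72) / 9 = 47.16.

P₁ = 24.72, P₂ = 47.16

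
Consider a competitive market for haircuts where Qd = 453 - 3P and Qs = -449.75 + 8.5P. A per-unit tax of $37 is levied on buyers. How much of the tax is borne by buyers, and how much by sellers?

Buyers bear 629/23, sellers bear 222/23

Pre-tax equilibrium: P* = 78.5, Q* = 217.5.
Tax on buyers shifts demand to Qd = 453 − 3(P + 37) = 342 - 3P.
342 - 3P = -449.75 + 8.5P gives seller price Ps = 3167/46; buyers pay Pb = 3167/46 + 37 = 4869/46.
New quantity: Q = 453 − 3(4869/46) = 6231/46.
Buyer burden = 4869/46 − 78.5 = 629/23; seller burden = 78.5 − 3167/46 = 222/23.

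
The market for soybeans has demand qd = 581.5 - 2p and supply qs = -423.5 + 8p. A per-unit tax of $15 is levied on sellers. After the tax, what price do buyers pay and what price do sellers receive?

Buyers pay $112.5, sellers receive $97.5

Pre-tax equilibrium: p* = 100.5, q* = 380.5.
Tax on sellers shifts supply to qs = -423.5 + 8(p − 15) = -543.5 + 8p.
581.5 - 2p = -543.5 + 8p gives buyer price pb = 112.5; sellers receive ps = 112.5 − 15 = 97.5.
New quantity: q = 581.5 − 2(112.5) = 356.5.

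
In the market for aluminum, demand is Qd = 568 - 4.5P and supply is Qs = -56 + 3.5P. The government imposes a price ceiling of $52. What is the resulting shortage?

Shortage = 208

Equilibrium price would be P* = 78, so the ceiling at 52 binds.
At P = 52: Qd = 568 − 4.5(52) = 334, Qs = -56 + 3.5(52) = 126.
Shortage = 334 − 126 = 208.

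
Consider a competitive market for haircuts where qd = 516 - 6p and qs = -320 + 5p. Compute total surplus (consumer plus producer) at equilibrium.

Equilibrium: 516 - 6p = -320 + 5p gives p* = 76, q* = 60.
Demand choke price: p = 86; supply starts at p = 64.
CS = ½(86 − 76)(60) = 300; PS = ½(76 − 64)(60) = 360.

Total surplus = 660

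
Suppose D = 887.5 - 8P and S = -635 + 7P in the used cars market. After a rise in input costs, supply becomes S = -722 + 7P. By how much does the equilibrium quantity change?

Original equilibrium: P* = 101.5, Q* = 75.5.
New equilibrium: 887.5 - 8P = -722 + 7P, so 1609.5 = 15P and P' = 107.3; Q' = 887.5 − 8(107.3) = 29.1.
Change in quantity: 29.1 − 75.5 = -46.4.

ΔQ = -46.4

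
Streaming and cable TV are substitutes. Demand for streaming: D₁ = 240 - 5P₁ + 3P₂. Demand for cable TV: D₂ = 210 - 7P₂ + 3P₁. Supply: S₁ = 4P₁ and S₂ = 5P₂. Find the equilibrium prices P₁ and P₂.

P₁ = 390/11, P₂ = 290/11

Market 1: 240 - 5P₁ + 3P₂ = 4P₁ → 9P₁ - 3P₂ = 240.
Market 2: 12P₂ - 3P₁ = 210.
Eliminating P₂: 12×(1) + 3×(2) gives 99P₁ = 3510, so P₁ = 390/11.
Back-substitute into (2): P₂ = (210 + 3×390/11) / 12 = 290/11.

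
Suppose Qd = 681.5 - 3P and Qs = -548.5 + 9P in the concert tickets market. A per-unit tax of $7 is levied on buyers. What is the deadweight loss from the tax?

Deadweight loss = 55.125

Pre-tax equilibrium: P* = 102.5, Q* = 374.
Tax on buyers shifts demand to Qd = 681.5 − 3(P + 7) = 660.5 - 3P.
660.5 - 3P = -548.5 + 9P gives seller price Ps = 100.75; buyers pay Pb = 100.75 + 7 = 107.75.
New quantity: Q = 681.5 − 3(107.75) = 358.25.
DWL = ½ × 7 × (374 − 358.25) = 55.125.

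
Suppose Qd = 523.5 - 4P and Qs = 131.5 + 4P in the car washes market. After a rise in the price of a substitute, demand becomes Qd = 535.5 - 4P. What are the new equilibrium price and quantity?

P' = 50.5, Q' = 333.5

Original equilibrium: P* = 49, Q* = 327.5.
New equilibrium: 535.5 - 4P = 131.5 + 4P, so 404 = 8P and P' = 50.5; Q' = 535.5 − 4(50.5) = 333.5.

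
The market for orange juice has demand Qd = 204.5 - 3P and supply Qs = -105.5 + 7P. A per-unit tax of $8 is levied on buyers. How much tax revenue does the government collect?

Tax revenue = 757.6

Pre-tax equilibrium: P* = 31, Q* = 111.5.
Tax on buyers shifts demand to Qd = 204.5 − 3(P + 8) = 180.5 - 3P.
180.5 - 3P = -105.5 + 7P gives seller price Ps = 28.6; buyers pay Pb = 28.6 + 8 = 36.6.
New quantity: Q = 204.5 − 3(36.6) = 94.7.
Revenue = 8 × 94.7 = 757.6.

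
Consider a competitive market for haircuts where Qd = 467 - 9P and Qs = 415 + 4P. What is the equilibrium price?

Set Qd = Qs: 467 - 9P = 415 + 4P.
52 = 13P, so P* = 4.
Q* = 467 − 9(4) = 431.

P* = 4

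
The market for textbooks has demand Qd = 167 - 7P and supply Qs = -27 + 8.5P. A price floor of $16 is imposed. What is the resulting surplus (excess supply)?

Surplus = 54

Equilibrium price would be P* = 388/31, so the floor at 16 binds.
At P = 16: Qd = 55, Qs = 109.
Surplus = 109 − 55 = 54.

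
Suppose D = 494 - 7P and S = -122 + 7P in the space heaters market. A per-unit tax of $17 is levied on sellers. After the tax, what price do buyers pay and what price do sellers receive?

Buyers pay $52.5, sellers receive $35.5

Pre-tax equilibrium: P* = 44, Q* = 186.
Tax on sellers shifts supply to S = -122 + 7(P − 17) = -241 + 7P.
494 - 7P = -241 + 7P gives buyer price Pb = 52.5; sellers receive Ps = 52.5 − 17 = 35.5.
New quantity: Q = 494 − 7(52.5) = 126.5.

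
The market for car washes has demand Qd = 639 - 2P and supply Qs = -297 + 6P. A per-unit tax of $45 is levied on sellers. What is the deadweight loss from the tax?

Pre-tax equilibrium: P* = 117, Q* = 405.
Tax on sellers shifts supply to Qs = -297 + 6(P − 45) = -567 + 6P.
639 - 2P = -567 + 6P gives buyer price Pb = 150.75; sellers receive Ps = 150.75 − 45 = 105.75.
New quantity: Q = 639 − 2(150.75) = 337.5.
DWL = ½ × 45 × (405 − 337.5) = 1518.75.

Deadweight loss = 1518.75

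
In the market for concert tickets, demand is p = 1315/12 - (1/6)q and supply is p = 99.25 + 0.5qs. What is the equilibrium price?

Set the two price expressions equal: 1315/12 - (1/6)q = 99.25 + 0.5q.
31/3 = (2/3)q, so q* = 15.5.
p* = 1315/12 − (1/6)(15.5) = 107.

p* = 107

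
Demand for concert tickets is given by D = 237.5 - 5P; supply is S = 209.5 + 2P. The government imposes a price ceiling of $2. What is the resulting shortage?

Shortage = 14

Equilibrium price would be P* = 4, so the ceiling at 2 binds.
At P = 2: D = 237.5 − 5(2) = 227.5, S = 209.5 + 2(2) = 213.5.
Shortage = 227.5 − 213.5 = 14.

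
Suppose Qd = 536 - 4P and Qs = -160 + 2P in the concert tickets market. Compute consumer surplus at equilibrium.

Equilibrium: 536 - 4P = -160 + 2P gives P* = 116, Q* = 72.
Demand choke price (Qd = 0): P = 134.
CS = ½(134 − 116)(72) = 648.

Consumer surplus = 648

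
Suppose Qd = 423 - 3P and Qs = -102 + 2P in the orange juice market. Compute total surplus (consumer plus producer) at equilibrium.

Equilibrium: 423 - 3P = -102 + 2P gives P* = 105, Q* = 108.
Demand choke price: P = 141; supply starts at P = 51.
CS = ½(141 − 105)(108) = 1944; PS = ½(105 − 51)(108) = 2916.

Total surplus = 4860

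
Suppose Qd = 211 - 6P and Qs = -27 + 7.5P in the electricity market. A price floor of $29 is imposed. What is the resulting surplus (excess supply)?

Surplus = 153.5

Equilibrium price would be P* = 476/27, so the floor at 29 binds.
At P = 29: Qd = 37, Qs = 190.5.
Surplus = 190.5 − 37 = 153.5.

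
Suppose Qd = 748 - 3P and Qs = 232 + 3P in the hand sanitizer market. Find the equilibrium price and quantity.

P* = 86, Q* = 490

Set Qd = Qs: 748 - 3P = 232 + 3P.
516 = 6P, so P* = 86.
Q* = 748 − 3(86) = 490.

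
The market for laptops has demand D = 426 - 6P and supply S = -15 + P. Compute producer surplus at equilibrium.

Equilibrium: 426 - 6P = -15 + P gives P* = 63, Q* = 48.
Supply starts at P = 15 (where S = 0).
PS = ½(63 − 15)(48) = 1152.

Producer surplus = 1152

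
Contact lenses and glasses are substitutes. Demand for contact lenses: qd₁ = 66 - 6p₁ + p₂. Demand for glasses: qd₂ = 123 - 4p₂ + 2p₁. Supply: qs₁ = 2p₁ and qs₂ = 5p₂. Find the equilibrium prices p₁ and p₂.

Market 1: 66 - 6p₁ + p₂ = 2p₁ → 8p₁ - p₂ = 66.
Market 2: 9p₂ - 2p₁ = 123.
Eliminating p₂: 9×(1) + 1×(2) gives 70p₁ = 717, so p₁ = 717/70.
Back-substitute into (2): p₂ = (123 + 2×717/70) / 9 = 558/35.

p₁ = 717/70, p₂ = 558/35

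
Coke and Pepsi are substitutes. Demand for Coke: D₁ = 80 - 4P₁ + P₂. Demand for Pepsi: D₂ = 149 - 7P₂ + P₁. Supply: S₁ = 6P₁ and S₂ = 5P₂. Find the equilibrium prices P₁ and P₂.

Market 1: 80 - 4P₁ + P₂ = 6P₁ → 10P₁ - P₂ = 80.
Market 2: 12P₂ - P₁ = 149.
Eliminating P₂: 12×(1) + 1×(2) gives 119P₁ = 1109, so P₁ = 1109/119.
Back-substitute into (2): P₂ = (149 + 1×1109/119) / 12 = 1570/119.

P₁ = 1109/119, P₂ = 1570/119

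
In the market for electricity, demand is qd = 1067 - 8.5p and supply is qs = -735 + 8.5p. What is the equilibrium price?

p* = 106

Set qd = qs: 1067 - 8.5p = -735 + 8.5p.
1802 = 17p, so p* = 106.
q* = 1067 − 8.5(106) = 166.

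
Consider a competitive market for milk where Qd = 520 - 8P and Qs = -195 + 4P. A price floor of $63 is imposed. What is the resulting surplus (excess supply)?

Surplus = 41

Equilibrium price would be P* = 715/12, so the floor at 63 binds.
At P = 63: Qd = 16, Qs = 57.
Surplus = 57 − 16 = 41.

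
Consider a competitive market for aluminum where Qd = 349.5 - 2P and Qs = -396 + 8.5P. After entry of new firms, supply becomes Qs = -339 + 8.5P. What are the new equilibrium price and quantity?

Original equilibrium: P* = 71, Q* = 207.5.
New equilibrium: 349.5 - 2P = -339 + 8.5P, so 688.5 = 10.5P and P' = 459/7; Q' = 349.5 − 2(459/7) = 3057/14.

P' = 459/7, Q' = 3057/14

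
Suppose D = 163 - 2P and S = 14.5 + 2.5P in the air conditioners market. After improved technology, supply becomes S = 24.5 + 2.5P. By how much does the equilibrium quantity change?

Original equilibrium: P* = 33, Q* = 97.
New equilibrium: 163 - 2P = 24.5 + 2.5P, so 138.5 = 4.5P and P' = 277/9; Q' = 163 − 2(277/9) = 913/9.
Change in quantity: 913/9 − 97 = 40/9.

ΔQ = 40/9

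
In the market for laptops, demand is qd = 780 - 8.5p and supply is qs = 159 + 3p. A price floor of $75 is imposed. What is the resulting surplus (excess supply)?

Equilibrium price would be p* = 54, so the floor at 75 binds.
At p = 75: qd = 142.5, qs = 384.
Surplus = 384 − 142.5 = 241.5.

Surplus = 241.5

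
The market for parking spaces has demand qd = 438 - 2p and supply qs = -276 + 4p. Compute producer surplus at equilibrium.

Equilibrium: 438 - 2p = -276 + 4p gives p* = 119, q* = 200.
Supply starts at p = 69 (where qs = 0).
PS = ½(119 − 69)(200) = 5000.

Producer surplus = 5000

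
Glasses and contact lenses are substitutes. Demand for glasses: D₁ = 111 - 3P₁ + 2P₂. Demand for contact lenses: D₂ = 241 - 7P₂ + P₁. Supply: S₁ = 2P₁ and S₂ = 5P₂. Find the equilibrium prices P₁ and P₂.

P₁ = 907/29, P₂ = 658/29

Market 1: 111 - 3P₁ + 2P₂ = 2P₁ → 5P₁ - 2P₂ = 111.
Market 2: 12P₂ - P₁ = 241.
Eliminating P₂: 12×(1) + 2×(2) gives 58P₁ = 1814, so P₁ = 907/29.
Back-substitute into (2): P₂ = (241 + 1×907/29) / 12 = 658/29.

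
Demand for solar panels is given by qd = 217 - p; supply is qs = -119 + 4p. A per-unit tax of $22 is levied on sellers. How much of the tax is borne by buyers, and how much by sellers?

Pre-tax equilibrium: p* = 67.2, q* = 149.8.
Tax on sellers shifts supply to qs = -119 + 4(p − 22) = -207 + 4p.
217 - p = -207 + 4p gives buyer price pb = 84.8; sellers receive ps = 84.8 − 22 = 62.8.
New quantity: q = 217 − 1(84.8) = 132.2.
Buyer burden = 84.8 − 67.2 = 17.6; seller burden = 67.2 − 62.8 = 4.4.

Buyers bear $17.6, sellers bear $4.4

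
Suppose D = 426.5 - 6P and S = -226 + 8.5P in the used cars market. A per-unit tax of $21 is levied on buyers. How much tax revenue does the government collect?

Tax revenue = 100653/58

Pre-tax equilibrium: P* = 45, Q* = 156.5.
Tax on buyers shifts demand to D = 426.5 − 6(P + 21) = 300.5 - 6P.
300.5 - 6P = -226 + 8.5P gives seller price Ps = 1053/29; buyers pay Pb = 1053/29 + 21 = 1662/29.
New quantity: Q = 426.5 − 6(1662/29) = 4793/58.
Revenue = 21 × 4793/58 = 100653/58.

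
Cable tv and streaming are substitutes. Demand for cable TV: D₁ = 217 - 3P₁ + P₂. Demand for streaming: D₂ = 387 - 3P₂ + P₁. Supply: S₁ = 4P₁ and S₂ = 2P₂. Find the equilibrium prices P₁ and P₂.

Market 1: 217 - 3P₁ + P₂ = 4P₁ → 7P₁ - P₂ = 217.
Market 2: 5P₂ - P₁ = 387.
Eliminating P₂: 5×(1) + 1×(2) gives 34P₁ = 1472, so P₁ = 736/17.
Back-substitute into (2): P₂ = (387 + 1×736/17) / 5 = 1463/17.

P₁ = 736/17, P₂ = 1463/17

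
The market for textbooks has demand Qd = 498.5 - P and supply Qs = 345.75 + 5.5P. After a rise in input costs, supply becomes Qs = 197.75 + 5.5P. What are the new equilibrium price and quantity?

P' = 1203/26, Q' = 5879/13

Original equilibrium: P* = 23.5, Q* = 475.
New equilibrium: 498.5 - P = 197.75 + 5.5P, so 300.75 = 6.5P and P' = 1203/26; Q' = 498.5 − 1(1203/26) = 5879/13.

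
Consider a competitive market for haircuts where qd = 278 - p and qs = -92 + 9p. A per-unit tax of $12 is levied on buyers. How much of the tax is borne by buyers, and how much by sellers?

Buyers bear $10.8, sellers bear $1.2

Pre-tax equilibrium: p* = 37, q* = 241.
Tax on buyers shifts demand to qd = 278 − 1(p + 12) = 266 - p.
266 - p = -92 + 9p gives seller price ps = 35.8; buyers pay pb = 35.8 + 12 = 47.8.
New quantity: q = 278 − 1(47.8) = 230.2.
Buyer burden = 47.8 − 37 = 10.8; seller burden = 37 − 35.8 = 1.2.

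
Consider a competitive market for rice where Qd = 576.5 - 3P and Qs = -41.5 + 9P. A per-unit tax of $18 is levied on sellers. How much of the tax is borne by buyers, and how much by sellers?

Buyers bear $13.5, sellers bear $4.5

Pre-tax equilibrium: P* = 51.5, Q* = 422.
Tax on sellers shifts supply to Qs = -41.5 + 9(P − 18) = -203.5 + 9P.
576.5 - 3P = -203.5 + 9P gives buyer price Pb = 65; sellers receive Ps = 65 − 18 = 47.
New quantity: Q = 576.5 − 3(65) = 381.5.
Buyer burden = 65 − 51.5 = 13.5; seller burden = 51.5 − 47 = 4.5.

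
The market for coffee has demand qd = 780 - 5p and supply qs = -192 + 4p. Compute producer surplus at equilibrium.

Producer surplus = 7200

Equilibrium: 780 - 5p = -192 + 4p gives p* = 108, q* = 240.
Supply starts at p = 48 (where qs = 0).
PS = ½(108 − 48)(240) = 7200.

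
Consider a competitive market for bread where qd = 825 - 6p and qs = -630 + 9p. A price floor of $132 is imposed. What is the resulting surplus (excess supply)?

Equilibrium price would be p* = 97, so the floor at 132 binds.
At p = 132: qd = 33, qs = 558.
Surplus = 558 − 33 = 525.

Surplus = 525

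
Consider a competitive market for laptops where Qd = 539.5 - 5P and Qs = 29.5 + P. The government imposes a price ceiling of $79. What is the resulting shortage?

Equilibrium price would be P* = 85, so the ceiling at 79 binds.
At P = 79: Qd = 539.5 − 5(79) = 144.5, Qs = 29.5 + 1(79) = 108.5.
Shortage = 144.5 − 108.5 = 36.

Shortage = 36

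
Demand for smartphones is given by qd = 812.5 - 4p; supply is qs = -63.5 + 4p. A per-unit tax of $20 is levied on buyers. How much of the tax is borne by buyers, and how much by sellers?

Pre-tax equilibrium: p* = 109.5, q* = 374.5.
Tax on buyers shifts demand to qd = 812.5 − 4(p + 20) = 732.5 - 4p.
732.5 - 4p = -63.5 + 4p gives seller price ps = 99.5; buyers pay pb = 99.5 + 20 = 119.5.
New quantity: q = 812.5 − 4(119.5) = 334.5.
Buyer burden = 119.5 − 109.5 = 10; seller burden = 109.5 − 99.5 = 10.

Buyers bear $10, sellers bear $10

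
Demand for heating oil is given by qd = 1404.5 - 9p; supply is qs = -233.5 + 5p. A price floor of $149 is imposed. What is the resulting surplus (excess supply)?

Surplus = 448

Equilibrium price would be p* = 117, so the floor at 149 binds.
At p = 149: qd = 63.5, qs = 511.5.
Surplus = 511.5 − 63.5 = 448.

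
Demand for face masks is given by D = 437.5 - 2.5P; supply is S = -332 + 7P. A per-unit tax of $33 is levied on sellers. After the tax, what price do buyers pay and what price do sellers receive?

Pre-tax equilibrium: P* = 81, Q* = 235.
Tax on sellers shifts supply to S = -332 + 7(P − 33) = -563 + 7P.
437.5 - 2.5P = -563 + 7P gives buyer price Pb = 2001/19; sellers receive Ps = 2001/19 − 33 = 1374/19.
New quantity: Q = 437.5 − 2.5(2001/19) = 3310/19.

Buyers pay 2001/19, sellers receive 1374/19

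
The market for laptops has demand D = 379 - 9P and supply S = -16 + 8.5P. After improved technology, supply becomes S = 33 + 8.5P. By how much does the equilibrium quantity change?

Original equilibrium: P* = 158/7, Q* = 1231/7.
New equilibrium: 379 - 9P = 33 + 8.5P, so 346 = 17.5P and P' = 692/35; Q' = 379 − 9(692/35) = 7037/35.
Change in quantity: 7037/35 − 1231/7 = 25.2.

ΔQ = 25.2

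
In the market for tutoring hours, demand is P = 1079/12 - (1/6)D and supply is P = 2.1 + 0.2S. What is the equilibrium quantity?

Set the two price expressions equal: 1079/12 - (1/6)Q = 2.1 + 0.2Q.
5269/60 = (11/30)Q, so Q* = 239.5.
P* = 1079/12 − (1/6)(239.5) = 50.

Q* = 239.5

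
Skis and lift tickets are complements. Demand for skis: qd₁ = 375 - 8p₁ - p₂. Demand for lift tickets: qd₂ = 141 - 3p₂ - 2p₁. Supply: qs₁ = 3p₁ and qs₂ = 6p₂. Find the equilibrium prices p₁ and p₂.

p₁ = 3234/97, p₂ = 801/97

Market 1: 375 - 8p₁ - p₂ = 3p₁ → 11p₁ + p₂ = 375.
Market 2: 9p₂ + 2p₁ = 141.
Eliminating p₂: 9×(1) − 1×(2) gives 97p₁ = 3234, so p₁ = 3234/97.
Back-substitute into (2): p₂ = (141 − 2×3234/97) / 9 = 801/97.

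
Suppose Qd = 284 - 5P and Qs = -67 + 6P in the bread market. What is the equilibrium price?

Set Qd = Qs: 284 - 5P = -67 + 6P.
351 = 11P, so P* = 351/11.
Q* = 284 − 5(351/11) = 1369/11.

P* = 351/11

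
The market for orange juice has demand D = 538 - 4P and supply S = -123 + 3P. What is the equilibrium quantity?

Set D = S: 538 - 4P = -123 + 3P.
661 = 7P, so P* = 661/7.
Q* = 538 − 4(661/7) = 1122/7.

Q* = 1122/7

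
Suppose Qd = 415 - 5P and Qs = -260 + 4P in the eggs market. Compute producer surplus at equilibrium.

Equilibrium: 415 - 5P = -260 + 4P gives P* = 75, Q* = 40.
Supply starts at P = 65 (where Qs = 0).
PS = ½(75 − 65)(40) = 200.

Producer surplus = 200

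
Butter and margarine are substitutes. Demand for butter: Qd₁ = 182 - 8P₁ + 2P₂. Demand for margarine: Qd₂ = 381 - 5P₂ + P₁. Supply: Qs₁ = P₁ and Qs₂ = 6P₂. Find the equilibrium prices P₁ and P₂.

Market 1: 182 - 8P₁ + 2P₂ = P₁ → 9P₁ - 2P₂ = 182.
Market 2: 11P₂ - P₁ = 381.
Eliminating P₂: 11×(1) + 2×(2) gives 97P₁ = 2764, so P₁ = 2764/97.
Back-substitute into (2): P₂ = (381 + 1×2764/97) / 11 = 3611/97.

P₁ = 2764/97, P₂ = 3611/97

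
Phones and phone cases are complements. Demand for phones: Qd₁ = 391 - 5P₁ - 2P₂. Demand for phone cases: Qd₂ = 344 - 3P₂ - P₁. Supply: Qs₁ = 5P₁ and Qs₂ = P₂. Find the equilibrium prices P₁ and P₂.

Market 1: 391 - 5P₁ - 2P₂ = 5P₁ → 10P₁ + 2P₂ = 391.
Market 2: 4P₂ + P₁ = 344.
Eliminating P₂: 4×(1) − 2×(2) gives 38P₁ = 876, so P₁ = 438/19.
Back-substitute into (2): P₂ = (344 − 1×438/19) / 4 = 3049/38.

P₁ = 438/19, P₂ = 3049/38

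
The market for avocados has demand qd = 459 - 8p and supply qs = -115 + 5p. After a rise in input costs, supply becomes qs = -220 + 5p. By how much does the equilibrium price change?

Δp = 105/13

Original equilibrium: p* = 574/13, q* = 1375/13.
New equilibrium: 459 - 8p = -220 + 5p, so 679 = 13p and p' = 679/13; q' = 459 − 8(679/13) = 535/13.
Change in price: 679/13 − 574/13 = 105/13.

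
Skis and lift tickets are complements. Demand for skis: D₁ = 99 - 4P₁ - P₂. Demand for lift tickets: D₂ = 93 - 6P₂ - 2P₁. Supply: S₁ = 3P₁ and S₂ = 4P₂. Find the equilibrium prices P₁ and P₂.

P₁ = 897/68, P₂ = 453/68

Market 1: 99 - 4P₁ - P₂ = 3P₁ → 7P₁ + P₂ = 99.
Market 2: 10P₂ + 2P₁ = 93.
Eliminating P₂: 10×(1) − 1×(2) gives 68P₁ = 897, so P₁ = 897/68.
Back-substitute into (2): P₂ = (93 − 2×897/68) / 10 = 453/68.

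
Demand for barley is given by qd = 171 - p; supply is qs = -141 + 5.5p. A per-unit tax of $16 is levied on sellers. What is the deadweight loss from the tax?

Deadweight loss = 1408/13

Pre-tax equilibrium: p* = 48, q* = 123.
Tax on sellers shifts supply to qs = -141 + 5.5(p − 16) = -229 + 5.5p.
171 - p = -229 + 5.5p gives buyer price pb = 800/13; sellers receive ps = 800/13 − 16 = 592/13.
New quantity: q = 171 − 1(800/13) = 1423/13.
DWL = ½ × 16 × (123 − 1423/13) = 1408/13.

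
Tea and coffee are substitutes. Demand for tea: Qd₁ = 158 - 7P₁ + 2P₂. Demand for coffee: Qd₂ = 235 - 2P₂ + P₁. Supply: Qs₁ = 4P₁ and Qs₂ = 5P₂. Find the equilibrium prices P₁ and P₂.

P₁ = 1576/75, P₂ = 2743/75

Market 1: 158 - 7P₁ + 2P₂ = 4P₁ → 11P₁ - 2P₂ = 158.
Market 2: 7P₂ - P₁ = 235.
Eliminating P₂: 7×(1) + 2×(2) gives 75P₁ = 1576, so P₁ = 1576/75.
Back-substitute into (2): P₂ = (235 + 1×1576/75) / 7 = 2743/75.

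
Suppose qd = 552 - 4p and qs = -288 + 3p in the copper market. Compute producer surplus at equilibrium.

Equilibrium: 552 - 4p = -288 + 3p gives p* = 120, q* = 72.
Supply starts at p = 96 (where qs = 0).
PS = ½(120 − 96)(72) = 864.

Producer surplus = 864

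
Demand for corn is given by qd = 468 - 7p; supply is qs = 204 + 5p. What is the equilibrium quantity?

q* = 314

Set qd = qs: 468 - 7p = 204 + 5p.
264 = 12p, so p* = 22.
q* = 468 − 7(22) = 314.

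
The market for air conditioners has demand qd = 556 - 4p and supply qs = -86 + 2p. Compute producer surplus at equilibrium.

Producer surplus = 4096

Equilibrium: 556 - 4p = -86 + 2p gives p* = 107, q* = 128.
Supply starts at p = 43 (where qs = 0).
PS = ½(107 − 43)(128) = 4096.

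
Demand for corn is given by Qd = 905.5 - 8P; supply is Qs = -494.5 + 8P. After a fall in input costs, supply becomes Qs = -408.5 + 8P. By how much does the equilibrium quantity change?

Original equilibrium: P* = 87.5, Q* = 205.5.
New equilibrium: 905.5 - 8P = -408.5 + 8P, so 1314 = 16P and P' = 82.125; Q' = 905.5 − 8(82.125) = 248.5.
Change in quantity: 248.5 − 205.5 = 43.

ΔQ = 43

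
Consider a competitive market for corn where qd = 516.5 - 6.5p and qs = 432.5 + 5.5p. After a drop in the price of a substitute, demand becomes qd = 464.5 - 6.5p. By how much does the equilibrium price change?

Original equilibrium: p* = 7, q* = 471.
New equilibrium: 464.5 - 6.5p = 432.5 + 5.5p, so 32 = 12p and p' = 8/3; q' = 464.5 − 6.5(8/3) = 2683/6.
Change in price: 8/3 − 7 = -13/3.

Δp = -13/3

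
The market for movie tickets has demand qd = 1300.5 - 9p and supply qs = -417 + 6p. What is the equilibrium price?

Set qd = qs: 1300.5 - 9p = -417 + 6p.
1717.5 = 15p, so p* = 114.5.
q* = 1300.5 − 9(114.5) = 270.

p* = 114.5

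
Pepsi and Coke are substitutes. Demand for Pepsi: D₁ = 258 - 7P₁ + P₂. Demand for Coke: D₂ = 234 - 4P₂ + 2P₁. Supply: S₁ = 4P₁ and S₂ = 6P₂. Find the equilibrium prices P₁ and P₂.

P₁ = 469/18, P₂ = 515/18

Market 1: 258 - 7P₁ + P₂ = 4P₁ → 11P₁ - P₂ = 258.
Market 2: 10P₂ - 2P₁ = 234.
Eliminating P₂: 10×(1) + 1×(2) gives 108P₁ = 2814, so P₁ = 469/18.
Back-substitute into (2): P₂ = (234 + 2×469/18) / 10 = 515/18.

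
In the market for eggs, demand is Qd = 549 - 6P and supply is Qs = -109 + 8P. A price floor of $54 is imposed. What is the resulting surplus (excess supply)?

Surplus = 98

Equilibrium price would be P* = 47, so the floor at 54 binds.
At P = 54: Qd = 225, Qs = 323.
Surplus = 323 − 225 = 98.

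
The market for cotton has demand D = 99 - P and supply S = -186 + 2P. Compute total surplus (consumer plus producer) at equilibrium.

Total surplus = 12

Equilibrium: 99 - P = -186 + 2P gives P* = 95, Q* = 4.
Demand choke price: P = 99; supply starts at P = 93.
CS = ½(99 − 95)(4) = 8; PS = ½(95 − 93)(4) = 4.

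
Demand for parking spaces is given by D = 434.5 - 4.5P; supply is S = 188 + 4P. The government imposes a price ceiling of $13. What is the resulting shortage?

Equilibrium price would be P* = 29, so the ceiling at 13 binds.
At P = 13: D = 434.5 − 4.5(13) = 376, S = 188 + 4(13) = 240.
Shortage = 376 − 240 = 136.

Shortage = 136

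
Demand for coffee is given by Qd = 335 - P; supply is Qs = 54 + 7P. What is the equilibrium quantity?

Q* = 299.875

Set Qd = Qs: 335 - P = 54 + 7P.
281 = 8P, so P* = 35.125.
Q* = 335 − 1(35.125) = 299.875.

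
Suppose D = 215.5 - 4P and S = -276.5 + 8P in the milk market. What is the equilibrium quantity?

Q* = 51.5

Set D = S: 215.5 - 4P = -276.5 + 8P.
492 = 12P, so P* = 41.
Q* = 215.5 − 4(41) = 51.5.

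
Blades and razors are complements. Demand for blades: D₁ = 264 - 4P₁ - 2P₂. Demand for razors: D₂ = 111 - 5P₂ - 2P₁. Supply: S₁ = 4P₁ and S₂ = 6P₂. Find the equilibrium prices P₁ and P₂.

P₁ = 447/14, P₂ = 30/7

Market 1: 264 - 4P₁ - 2P₂ = 4P₁ → 8P₁ + 2P₂ = 264.
Market 2: 11P₂ + 2P₁ = 111.
Eliminating P₂: 11×(1) − 2×(2) gives 84P₁ = 2682, so P₁ = 447/14.
Back-substitute into (2): P₂ = (111 − 2×447/14) / 11 = 30/7.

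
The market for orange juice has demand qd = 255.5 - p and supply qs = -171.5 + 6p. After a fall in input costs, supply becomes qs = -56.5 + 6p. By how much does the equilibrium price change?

Δp = -115/7

Original equilibrium: p* = 61, q* = 194.5.
New equilibrium: 255.5 - p = -56.5 + 6p, so 312 = 7p and p' = 312/7; q' = 255.5 − 1(312/7) = 2953/14.
Change in price: 312/7 − 61 = -115/7.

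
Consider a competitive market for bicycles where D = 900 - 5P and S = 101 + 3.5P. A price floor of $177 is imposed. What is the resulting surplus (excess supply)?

Surplus = 705.5

Equilibrium price would be P* = 94, so the floor at 177 binds.
At P = 177: D = 15, S = 720.5.
Surplus = 720.5 − 15 = 705.5.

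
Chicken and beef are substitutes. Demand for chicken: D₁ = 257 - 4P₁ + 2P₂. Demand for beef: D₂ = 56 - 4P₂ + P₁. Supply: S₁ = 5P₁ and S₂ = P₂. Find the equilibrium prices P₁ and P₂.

Market 1: 257 - 4P₁ + 2P₂ = 5P₁ → 9P₁ - 2P₂ = 257.
Market 2: 5P₂ - P₁ = 56.
Eliminating P₂: 5×(1) + 2×(2) gives 43P₁ = 1397, so P₁ = 1397/43.
Back-substitute into (2): P₂ = (56 + 1×1397/43) / 5 = 761/43.

P₁ = 1397/43, P₂ = 761/43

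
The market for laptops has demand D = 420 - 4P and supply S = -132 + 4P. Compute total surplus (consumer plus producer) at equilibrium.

Total surplus = 5184

Equilibrium: 420 - 4P = -132 + 4P gives P* = 69, Q* = 144.
Demand choke price: P = 105; supply starts at P = 33.
CS = ½(105 − 69)(144) = 2592; PS = ½(69 − 33)(144) = 2592.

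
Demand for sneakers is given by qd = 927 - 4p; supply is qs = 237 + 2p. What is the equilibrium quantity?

q* = 467

Set qd = qs: 927 - 4p = 237 + 2p.
690 = 6p, so p* = 115.
q* = 927 − 4(115) = 467.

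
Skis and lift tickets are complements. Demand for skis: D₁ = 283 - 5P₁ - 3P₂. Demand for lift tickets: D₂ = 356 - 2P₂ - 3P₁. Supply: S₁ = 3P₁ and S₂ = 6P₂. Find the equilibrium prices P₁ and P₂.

P₁ = 1196/55, P₂ = 1999/55

Market 1: 283 - 5P₁ - 3P₂ = 3P₁ → 8P₁ + 3P₂ = 283.
Market 2: 8P₂ + 3P₁ = 356.
Eliminating P₂: 8×(1) − 3×(2) gives 55P₁ = 1196, so P₁ = 1196/55.
Back-substitute into (2): P₂ = (356 − 3×1196/55) / 8 = 1999/55.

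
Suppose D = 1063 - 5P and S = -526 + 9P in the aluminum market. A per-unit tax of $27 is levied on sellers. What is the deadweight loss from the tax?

Deadweight loss = 32805/28

Pre-tax equilibrium: P* = 113.5, Q* = 495.5.
Tax on sellers shifts supply to S = -526 + 9(P − 27) = -769 + 9P.
1063 - 5P = -769 + 9P gives buyer price Pb = 916/7; sellers receive Ps = 916/7 − 27 = 727/7.
New quantity: Q = 1063 − 5(916/7) = 2861/7.
DWL = ½ × 27 × (495.5 − 2861/7) = 32805/28.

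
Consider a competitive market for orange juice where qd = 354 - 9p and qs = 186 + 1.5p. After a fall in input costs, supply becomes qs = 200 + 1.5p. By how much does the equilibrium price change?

Δp = -4/3

Original equilibrium: p* = 16, q* = 210.
New equilibrium: 354 - 9p = 200 + 1.5p, so 154 = 10.5p and p' = 44/3; q' = 354 − 9(44/3) = 222.
Change in price: 44/3 − 16 = -4/3.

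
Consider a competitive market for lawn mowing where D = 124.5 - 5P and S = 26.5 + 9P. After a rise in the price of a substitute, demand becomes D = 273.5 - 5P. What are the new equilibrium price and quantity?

Original equilibrium: P* = 7, Q* = 89.5.
New equilibrium: 273.5 - 5P = 26.5 + 9P, so 247 = 14P and P' = 247/14; Q' = 273.5 − 5(247/14) = 1297/7.

P' = 247/14, Q' = 1297/7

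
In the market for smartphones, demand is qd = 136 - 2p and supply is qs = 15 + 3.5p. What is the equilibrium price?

Set qd = qs: 136 - 2p = 15 + 3.5p.
121 = 5.5p, so p* = 22.
q* = 136 − 2(22) = 92.

p* = 22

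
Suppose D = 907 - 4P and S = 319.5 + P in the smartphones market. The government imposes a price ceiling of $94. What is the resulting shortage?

Equilibrium price would be P* = 117.5, so the ceiling at 94 binds.
At P = 94: D = 907 − 4(94) = 531, S = 319.5 + 1(94) = 413.5.
Shortage = 531 − 413.5 = 117.5.

Shortage = 117.5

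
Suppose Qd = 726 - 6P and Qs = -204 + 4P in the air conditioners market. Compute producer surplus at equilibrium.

Producer surplus = 3528

Equilibrium: 726 - 6P = -204 + 4P gives P* = 93, Q* = 168.
Supply starts at P = 51 (where Qs = 0).
PS = ½(93 − 51)(168) = 3528.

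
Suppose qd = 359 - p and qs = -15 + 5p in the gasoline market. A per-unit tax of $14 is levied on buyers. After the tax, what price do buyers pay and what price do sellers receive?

Pre-tax equilibrium: p* = 187/3, q* = 890/3.
Tax on buyers shifts demand to qd = 359 − 1(p + 14) = 345 - p.
345 - p = -15 + 5p gives seller price ps = 60; buyers pay pb = 60 + 14 = 74.
New quantity: q = 359 − 1(74) = 285.

Buyers pay $74, sellers receive $60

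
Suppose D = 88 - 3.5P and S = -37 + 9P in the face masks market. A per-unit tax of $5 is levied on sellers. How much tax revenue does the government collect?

Tax revenue = 202

Pre-tax equilibrium: P* = 10, Q* = 53.
Tax on sellers shifts supply to S = -37 + 9(P − 5) = -82 + 9P.
88 - 3.5P = -82 + 9P gives buyer price Pb = 13.6; sellers receive Ps = 13.6 − 5 = 8.6.
New quantity: Q = 88 − 3.5(13.6) = 40.4.
Revenue = 5 × 40.4 = 202.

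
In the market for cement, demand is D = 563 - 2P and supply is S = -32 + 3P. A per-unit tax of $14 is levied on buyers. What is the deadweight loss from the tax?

Deadweight loss = 117.6

Pre-tax equilibrium: P* = 119, Q* = 325.
Tax on buyers shifts demand to D = 563 − 2(P + 14) = 535 - 2P.
535 - 2P = -32 + 3P gives seller price Ps = 113.4; buyers pay Pb = 113.4 + 14 = 127.4.
New quantity: Q = 563 − 2(127.4) = 308.2.
DWL = ½ × 14 × (325 − 308.2) = 117.6.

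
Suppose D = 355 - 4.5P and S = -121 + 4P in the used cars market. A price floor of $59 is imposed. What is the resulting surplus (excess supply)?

Equilibrium price would be P* = 56, so the floor at 59 binds.
At P = 59: D = 89.5, S = 115.
Surplus = 115 − 89.5 = 25.5.

Surplus = 25.5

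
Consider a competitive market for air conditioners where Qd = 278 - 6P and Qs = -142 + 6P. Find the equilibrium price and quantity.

Set Qd = Qs: 278 - 6P = -142 + 6P.
420 = 12P, so P* = 35.
Q* = 278 − 6(35) = 68.

P* = 35, Q* = 68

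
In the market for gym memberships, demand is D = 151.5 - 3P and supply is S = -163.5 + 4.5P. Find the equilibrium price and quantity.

P* = 42, Q* = 25.5

Set D = S: 151.5 - 3P = -163.5 + 4.5P.
315 = 7.5P, so P* = 42.
Q* = 151.5 − 3(42) = 25.5.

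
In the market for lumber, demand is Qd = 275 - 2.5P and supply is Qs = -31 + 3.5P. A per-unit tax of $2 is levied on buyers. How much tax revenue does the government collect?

Pre-tax equilibrium: P* = 51, Q* = 147.5.
Tax on buyers shifts demand to Qd = 275 − 2.5(P + 2) = 270 - 2.5P.
270 - 2.5P = -31 + 3.5P gives seller price Ps = 301/6; buyers pay Pb = 301/6 + 2 = 313/6.
New quantity: Q = 275 − 2.5(313/6) = 1735/12.
Revenue = 2 × 1735/12 = 1735/6.

Tax revenue = 1735/6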